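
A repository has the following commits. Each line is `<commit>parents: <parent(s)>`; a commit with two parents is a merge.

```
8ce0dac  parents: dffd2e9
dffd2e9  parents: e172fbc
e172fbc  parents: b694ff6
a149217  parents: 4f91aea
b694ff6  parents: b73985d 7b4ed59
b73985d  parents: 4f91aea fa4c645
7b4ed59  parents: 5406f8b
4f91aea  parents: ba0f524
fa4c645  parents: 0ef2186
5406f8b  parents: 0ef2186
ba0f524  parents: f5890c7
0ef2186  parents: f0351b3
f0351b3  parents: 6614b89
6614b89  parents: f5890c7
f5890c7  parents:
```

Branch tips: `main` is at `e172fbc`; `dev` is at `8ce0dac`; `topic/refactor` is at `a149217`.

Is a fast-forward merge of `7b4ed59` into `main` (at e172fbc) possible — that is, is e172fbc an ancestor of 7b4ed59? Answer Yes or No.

No

A fast-forward from e172fbc to 7b4ed59 is possible iff e172fbc is an ancestor of 7b4ed59.
Ancestors of 7b4ed59: {0ef2186, 5406f8b, 6614b89, 7b4ed59, f0351b3, f5890c7}.
e172fbc is not among them, so fast-forward is not possible.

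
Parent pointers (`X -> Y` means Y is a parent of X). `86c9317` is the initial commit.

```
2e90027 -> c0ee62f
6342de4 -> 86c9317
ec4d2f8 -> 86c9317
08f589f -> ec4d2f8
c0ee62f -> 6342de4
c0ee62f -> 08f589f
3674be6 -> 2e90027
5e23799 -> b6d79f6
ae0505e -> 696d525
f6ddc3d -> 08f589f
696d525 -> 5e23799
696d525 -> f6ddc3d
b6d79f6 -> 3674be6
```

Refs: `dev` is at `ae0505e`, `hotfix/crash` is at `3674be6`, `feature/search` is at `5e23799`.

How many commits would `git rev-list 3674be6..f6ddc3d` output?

1

Reachable from f6ddc3d: {08f589f, 86c9317, ec4d2f8, f6ddc3d}.
Reachable from 3674be6: {08f589f, 2e90027, 3674be6, 6342de4, 86c9317, c0ee62f, ec4d2f8}.
In f6ddc3d's history but not 3674be6's: {f6ddc3d} — 1 commit.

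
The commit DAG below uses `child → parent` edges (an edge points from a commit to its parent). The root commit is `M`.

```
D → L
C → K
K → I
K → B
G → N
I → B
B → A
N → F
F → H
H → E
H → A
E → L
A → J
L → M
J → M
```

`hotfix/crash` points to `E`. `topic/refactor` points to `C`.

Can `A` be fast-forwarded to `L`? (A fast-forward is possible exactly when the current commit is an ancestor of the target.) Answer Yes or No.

No

A fast-forward from A to L is possible iff A is an ancestor of L.
Ancestors of L: {L, M}.
A is not among them, so fast-forward is not possible.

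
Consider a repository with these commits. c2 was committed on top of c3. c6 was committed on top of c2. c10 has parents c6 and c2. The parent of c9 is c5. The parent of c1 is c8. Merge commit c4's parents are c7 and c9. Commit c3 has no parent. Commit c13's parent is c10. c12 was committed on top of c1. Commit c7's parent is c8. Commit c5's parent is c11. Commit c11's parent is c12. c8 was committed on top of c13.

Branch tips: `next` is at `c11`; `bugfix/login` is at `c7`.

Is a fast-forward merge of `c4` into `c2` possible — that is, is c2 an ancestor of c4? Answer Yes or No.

A fast-forward from c2 to c4 is possible iff c2 is an ancestor of c4.
Ancestors of c4: {c1, c10, c11, c12, c13, c2, c3, c4, c5, c6, c7, c8, c9}.
c2 is among them, so fast-forward is possible.

Yes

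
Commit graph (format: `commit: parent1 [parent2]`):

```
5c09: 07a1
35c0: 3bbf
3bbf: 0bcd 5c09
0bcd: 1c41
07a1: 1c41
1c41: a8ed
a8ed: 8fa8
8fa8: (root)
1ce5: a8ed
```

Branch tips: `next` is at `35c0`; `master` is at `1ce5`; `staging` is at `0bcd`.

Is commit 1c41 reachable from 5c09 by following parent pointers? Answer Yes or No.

Ancestors of 5c09 (commits reachable by following parents): {07a1, 1c41, 5c09, 8fa8, a8ed}.
1c41 is in that set, so it is an ancestor of 5c09.

Yes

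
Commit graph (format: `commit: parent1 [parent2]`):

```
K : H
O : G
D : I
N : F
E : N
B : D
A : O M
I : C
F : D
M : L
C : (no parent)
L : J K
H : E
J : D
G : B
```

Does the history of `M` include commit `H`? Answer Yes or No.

Yes

Ancestors of M (commits reachable by following parents): {C, D, E, F, H, I, J, K, L, M, N}.
H is in that set, so it is an ancestor of M.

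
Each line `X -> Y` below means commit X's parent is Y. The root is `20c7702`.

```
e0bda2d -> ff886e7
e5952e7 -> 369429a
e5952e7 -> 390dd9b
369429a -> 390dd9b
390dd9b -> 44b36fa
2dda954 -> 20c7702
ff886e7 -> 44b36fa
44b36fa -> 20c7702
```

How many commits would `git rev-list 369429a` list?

4

Walking parent pointers from 369429a: reachable set = {20c7702, 369429a, 390dd9b, 44b36fa}.
That is 4 commits.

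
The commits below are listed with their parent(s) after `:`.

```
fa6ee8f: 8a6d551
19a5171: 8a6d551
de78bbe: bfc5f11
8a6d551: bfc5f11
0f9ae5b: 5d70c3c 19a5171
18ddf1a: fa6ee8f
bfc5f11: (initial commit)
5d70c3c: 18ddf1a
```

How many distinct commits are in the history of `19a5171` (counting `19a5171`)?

Walking parent pointers from 19a5171: reachable set = {19a5171, 8a6d551, bfc5f11}.
That is 3 commits.

3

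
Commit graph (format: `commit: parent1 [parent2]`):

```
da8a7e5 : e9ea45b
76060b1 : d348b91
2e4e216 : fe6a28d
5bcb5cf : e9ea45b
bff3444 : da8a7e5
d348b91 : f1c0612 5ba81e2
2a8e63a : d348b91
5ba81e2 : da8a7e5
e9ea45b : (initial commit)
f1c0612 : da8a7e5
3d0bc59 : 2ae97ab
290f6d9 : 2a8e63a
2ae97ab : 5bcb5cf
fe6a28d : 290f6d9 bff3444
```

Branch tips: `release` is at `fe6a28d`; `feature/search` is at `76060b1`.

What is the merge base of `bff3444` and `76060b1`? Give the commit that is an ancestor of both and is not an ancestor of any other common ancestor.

da8a7e5

Ancestors of bff3444: {bff3444, da8a7e5, e9ea45b}.
Ancestors of 76060b1: {5ba81e2, 76060b1, d348b91, da8a7e5, e9ea45b, f1c0612}.
Common ancestors: {da8a7e5, e9ea45b}.
Among these, da8a7e5 is not an ancestor of any other common ancestor — it is the merge base.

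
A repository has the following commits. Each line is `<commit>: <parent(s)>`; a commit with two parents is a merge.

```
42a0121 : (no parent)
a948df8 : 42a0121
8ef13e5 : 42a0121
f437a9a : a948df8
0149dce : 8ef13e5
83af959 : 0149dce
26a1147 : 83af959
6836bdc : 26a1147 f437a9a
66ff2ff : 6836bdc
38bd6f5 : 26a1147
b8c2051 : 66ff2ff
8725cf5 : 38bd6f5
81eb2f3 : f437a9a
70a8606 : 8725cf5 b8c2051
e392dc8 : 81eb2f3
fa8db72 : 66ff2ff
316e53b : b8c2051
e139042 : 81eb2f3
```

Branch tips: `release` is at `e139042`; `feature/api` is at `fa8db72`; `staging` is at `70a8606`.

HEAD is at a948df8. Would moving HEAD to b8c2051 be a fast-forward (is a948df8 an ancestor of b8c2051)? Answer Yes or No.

Yes

A fast-forward from a948df8 to b8c2051 is possible iff a948df8 is an ancestor of b8c2051.
Ancestors of b8c2051: {0149dce, 26a1147, 42a0121, 66ff2ff, 6836bdc, 83af959, 8ef13e5, a948df8, b8c2051, f437a9a}.
a948df8 is among them, so fast-forward is possible.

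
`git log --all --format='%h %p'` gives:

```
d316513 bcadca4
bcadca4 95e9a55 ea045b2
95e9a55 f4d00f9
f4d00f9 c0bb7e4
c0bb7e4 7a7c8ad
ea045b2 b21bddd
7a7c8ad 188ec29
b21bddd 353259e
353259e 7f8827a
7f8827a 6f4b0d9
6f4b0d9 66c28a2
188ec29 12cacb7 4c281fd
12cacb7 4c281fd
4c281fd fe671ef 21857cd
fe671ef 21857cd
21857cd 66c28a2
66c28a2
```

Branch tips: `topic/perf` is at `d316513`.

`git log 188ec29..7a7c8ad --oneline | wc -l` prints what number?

Reachable from 7a7c8ad: {12cacb7, 188ec29, 21857cd, 4c281fd, 66c28a2, 7a7c8ad, fe671ef}.
Reachable from 188ec29: {12cacb7, 188ec29, 21857cd, 4c281fd, 66c28a2, fe671ef}.
In 7a7c8ad's history but not 188ec29's: {7a7c8ad} — 1 commit.

1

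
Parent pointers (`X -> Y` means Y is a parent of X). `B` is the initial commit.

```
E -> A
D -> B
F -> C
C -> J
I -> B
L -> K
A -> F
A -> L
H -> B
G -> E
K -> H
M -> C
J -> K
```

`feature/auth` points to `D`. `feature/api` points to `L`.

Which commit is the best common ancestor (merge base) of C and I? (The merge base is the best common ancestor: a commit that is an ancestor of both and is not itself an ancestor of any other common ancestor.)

B

Ancestors of C: {B, C, H, J, K}.
Ancestors of I: {B, I}.
Common ancestors: {B}.
The only common ancestor is B, so it is the merge base.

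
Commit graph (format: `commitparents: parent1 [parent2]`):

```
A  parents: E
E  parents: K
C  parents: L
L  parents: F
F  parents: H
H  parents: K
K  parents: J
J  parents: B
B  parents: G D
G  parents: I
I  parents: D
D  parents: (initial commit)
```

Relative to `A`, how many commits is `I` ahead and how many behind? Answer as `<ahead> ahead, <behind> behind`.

0 ahead, 6 behind

Reachable from I: {D, I}.
Reachable from A: {A, B, D, E, G, I, J, K}.
Only in I's history (ahead): {} — 0.
Only in A's history (behind): {A, B, E, G, J, K} — 6.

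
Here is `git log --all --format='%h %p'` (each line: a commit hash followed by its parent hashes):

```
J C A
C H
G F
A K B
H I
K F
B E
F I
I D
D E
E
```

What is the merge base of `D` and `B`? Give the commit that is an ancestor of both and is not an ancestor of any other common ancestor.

E

Ancestors of D: {D, E}.
Ancestors of B: {B, E}.
Common ancestors: {E}.
The only common ancestor is E, so it is the merge base.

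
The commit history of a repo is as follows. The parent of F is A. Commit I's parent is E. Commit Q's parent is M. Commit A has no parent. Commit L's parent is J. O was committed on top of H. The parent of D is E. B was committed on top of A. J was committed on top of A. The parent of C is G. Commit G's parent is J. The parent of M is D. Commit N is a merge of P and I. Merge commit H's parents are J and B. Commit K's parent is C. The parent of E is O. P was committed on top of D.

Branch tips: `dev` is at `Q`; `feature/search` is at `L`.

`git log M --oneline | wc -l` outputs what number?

Walking parent pointers from M: reachable set = {A, B, D, E, H, J, M, O}.
That is 8 commits.

8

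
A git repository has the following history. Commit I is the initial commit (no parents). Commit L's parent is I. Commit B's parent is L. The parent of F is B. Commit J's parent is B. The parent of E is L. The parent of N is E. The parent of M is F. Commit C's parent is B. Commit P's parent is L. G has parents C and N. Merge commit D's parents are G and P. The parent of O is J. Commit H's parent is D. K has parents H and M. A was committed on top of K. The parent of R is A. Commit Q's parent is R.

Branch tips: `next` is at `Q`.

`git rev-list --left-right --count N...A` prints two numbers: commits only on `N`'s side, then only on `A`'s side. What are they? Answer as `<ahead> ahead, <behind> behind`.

Reachable from N: {E, I, L, N}.
Reachable from A: {A, B, C, D, E, F, G, H, I, K, L, M, N, P}.
Only in N's history (ahead): {} — 0.
Only in A's history (behind): {A, B, C, D, F, G, H, K, M, P} — 10.

0 ahead, 10 behind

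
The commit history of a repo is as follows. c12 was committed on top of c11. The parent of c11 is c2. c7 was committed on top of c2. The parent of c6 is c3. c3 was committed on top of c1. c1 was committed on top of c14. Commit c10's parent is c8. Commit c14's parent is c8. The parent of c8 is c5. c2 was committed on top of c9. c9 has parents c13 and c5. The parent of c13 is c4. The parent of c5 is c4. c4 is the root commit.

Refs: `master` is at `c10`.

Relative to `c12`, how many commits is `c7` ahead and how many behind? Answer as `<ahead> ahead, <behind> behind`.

Reachable from c7: {c13, c2, c4, c5, c7, c9}.
Reachable from c12: {c11, c12, c13, c2, c4, c5, c9}.
Only in c7's history (ahead): {c7} — 1.
Only in c12's history (behind): {c11, c12} — 2.

1 ahead, 2 behind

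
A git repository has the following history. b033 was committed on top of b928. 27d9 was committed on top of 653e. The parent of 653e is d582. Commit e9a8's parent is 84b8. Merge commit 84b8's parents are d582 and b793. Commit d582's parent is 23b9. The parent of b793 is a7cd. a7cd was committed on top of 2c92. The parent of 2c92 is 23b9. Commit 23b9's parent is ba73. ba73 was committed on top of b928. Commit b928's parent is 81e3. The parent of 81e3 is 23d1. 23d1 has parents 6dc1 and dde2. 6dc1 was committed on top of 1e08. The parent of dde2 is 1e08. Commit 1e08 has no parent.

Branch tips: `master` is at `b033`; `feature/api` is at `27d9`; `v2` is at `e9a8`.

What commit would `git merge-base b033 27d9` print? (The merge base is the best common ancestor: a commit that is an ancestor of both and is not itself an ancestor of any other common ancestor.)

b928

Ancestors of b033: {1e08, 23d1, 6dc1, 81e3, b033, b928, dde2}.
Ancestors of 27d9: {1e08, 23b9, 23d1, 27d9, 653e, 6dc1, 81e3, b928, ba73, d582, dde2}.
Common ancestors: {1e08, 23d1, 6dc1, 81e3, b928, dde2}.
Among these, b928 is not an ancestor of any other common ancestor — it is the merge base.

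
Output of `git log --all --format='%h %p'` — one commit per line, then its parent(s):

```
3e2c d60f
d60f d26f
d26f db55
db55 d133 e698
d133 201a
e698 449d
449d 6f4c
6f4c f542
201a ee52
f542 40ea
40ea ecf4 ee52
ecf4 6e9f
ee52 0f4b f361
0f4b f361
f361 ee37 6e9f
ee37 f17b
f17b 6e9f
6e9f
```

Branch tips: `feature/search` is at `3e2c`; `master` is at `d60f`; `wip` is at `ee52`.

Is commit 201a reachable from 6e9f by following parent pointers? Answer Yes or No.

No

Ancestors of 6e9f: {6e9f}.
201a is not in that set, so it is not an ancestor of 6e9f.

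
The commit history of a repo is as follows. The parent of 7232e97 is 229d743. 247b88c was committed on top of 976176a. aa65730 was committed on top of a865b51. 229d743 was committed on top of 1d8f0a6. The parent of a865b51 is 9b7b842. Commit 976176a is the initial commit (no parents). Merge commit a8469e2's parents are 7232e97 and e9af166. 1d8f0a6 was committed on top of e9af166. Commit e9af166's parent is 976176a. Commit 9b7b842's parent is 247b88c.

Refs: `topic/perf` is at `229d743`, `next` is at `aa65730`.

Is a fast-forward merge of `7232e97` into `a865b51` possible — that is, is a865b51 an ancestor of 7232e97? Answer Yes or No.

A fast-forward from a865b51 to 7232e97 is possible iff a865b51 is an ancestor of 7232e97.
Ancestors of 7232e97: {1d8f0a6, 229d743, 7232e97, 976176a, e9af166}.
a865b51 is not among them, so fast-forward is not possible.

No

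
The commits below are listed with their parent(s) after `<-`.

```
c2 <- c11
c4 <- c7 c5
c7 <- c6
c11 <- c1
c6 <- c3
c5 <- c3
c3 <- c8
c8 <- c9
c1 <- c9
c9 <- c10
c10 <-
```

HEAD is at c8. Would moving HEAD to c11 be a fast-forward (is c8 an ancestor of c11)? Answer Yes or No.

No

A fast-forward from c8 to c11 is possible iff c8 is an ancestor of c11.
Ancestors of c11: {c1, c10, c11, c9}.
c8 is not among them, so fast-forward is not possible.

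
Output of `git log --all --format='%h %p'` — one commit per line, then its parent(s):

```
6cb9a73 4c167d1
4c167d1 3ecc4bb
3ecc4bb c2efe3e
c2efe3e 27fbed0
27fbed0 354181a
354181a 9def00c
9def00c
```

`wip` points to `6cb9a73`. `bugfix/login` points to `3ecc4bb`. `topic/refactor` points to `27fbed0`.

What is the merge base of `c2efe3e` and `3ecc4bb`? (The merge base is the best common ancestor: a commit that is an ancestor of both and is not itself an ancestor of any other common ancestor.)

c2efe3e

Ancestors of c2efe3e: {27fbed0, 354181a, 9def00c, c2efe3e}.
Ancestors of 3ecc4bb: {27fbed0, 354181a, 3ecc4bb, 9def00c, c2efe3e}.
Common ancestors: {27fbed0, 354181a, 9def00c, c2efe3e}.
Among these, c2efe3e is not an ancestor of any other common ancestor — it is the merge base.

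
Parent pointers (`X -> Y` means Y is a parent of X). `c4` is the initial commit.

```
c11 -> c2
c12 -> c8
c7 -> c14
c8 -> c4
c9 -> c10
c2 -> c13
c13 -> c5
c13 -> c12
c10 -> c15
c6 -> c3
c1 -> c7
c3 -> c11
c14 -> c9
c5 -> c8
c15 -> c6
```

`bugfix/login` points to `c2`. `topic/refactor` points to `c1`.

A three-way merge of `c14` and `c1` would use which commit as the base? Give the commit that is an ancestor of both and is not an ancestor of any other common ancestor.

c14

Ancestors of c14: {c10, c11, c12, c13, c14, c15, c2, c3, c4, c5, c6, c8, c9}.
Ancestors of c1: {c1, c10, c11, c12, c13, c14, c15, c2, c3, c4, c5, c6, c7, c8, c9}.
Common ancestors: {c10, c11, c12, c13, c14, c15, c2, c3, c4, c5, c6, c8, c9}.
Among these, c14 is not an ancestor of any other common ancestor — it is the merge base.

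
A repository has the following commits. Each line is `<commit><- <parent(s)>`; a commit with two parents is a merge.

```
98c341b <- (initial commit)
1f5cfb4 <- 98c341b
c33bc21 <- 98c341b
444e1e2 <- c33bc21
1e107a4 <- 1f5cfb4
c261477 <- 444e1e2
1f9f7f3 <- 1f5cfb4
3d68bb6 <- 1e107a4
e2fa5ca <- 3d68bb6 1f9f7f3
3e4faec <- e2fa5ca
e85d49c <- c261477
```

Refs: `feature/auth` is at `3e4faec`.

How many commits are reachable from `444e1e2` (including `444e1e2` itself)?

Walking parent pointers from 444e1e2: reachable set = {444e1e2, 98c341b, c33bc21}.
That is 3 commits.

3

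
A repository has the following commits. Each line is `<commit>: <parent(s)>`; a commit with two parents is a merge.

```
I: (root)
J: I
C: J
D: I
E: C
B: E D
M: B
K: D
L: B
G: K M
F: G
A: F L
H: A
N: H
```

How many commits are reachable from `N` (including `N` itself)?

14

Walking parent pointers from N: reachable set = {A, B, C, D, E, F, G, H, I, J, K, L, M, N}.
That is 14 commits.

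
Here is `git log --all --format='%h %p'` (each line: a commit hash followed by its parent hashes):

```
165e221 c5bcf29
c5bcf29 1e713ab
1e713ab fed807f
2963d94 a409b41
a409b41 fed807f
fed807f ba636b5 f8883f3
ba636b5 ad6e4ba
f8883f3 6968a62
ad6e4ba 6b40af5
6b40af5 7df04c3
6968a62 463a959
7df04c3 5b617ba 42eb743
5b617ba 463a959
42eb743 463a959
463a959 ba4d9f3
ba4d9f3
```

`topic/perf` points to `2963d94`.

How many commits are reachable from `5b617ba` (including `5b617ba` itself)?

Walking parent pointers from 5b617ba: reachable set = {463a959, 5b617ba, ba4d9f3}.
That is 3 commits.

3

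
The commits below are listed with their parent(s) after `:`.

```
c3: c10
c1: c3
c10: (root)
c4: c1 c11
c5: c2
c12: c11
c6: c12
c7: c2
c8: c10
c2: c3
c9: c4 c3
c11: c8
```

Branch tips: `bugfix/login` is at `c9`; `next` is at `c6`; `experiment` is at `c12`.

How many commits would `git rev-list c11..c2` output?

2

Reachable from c2: {c10, c2, c3}.
Reachable from c11: {c10, c11, c8}.
In c2's history but not c11's: {c2, c3} — 2 commits.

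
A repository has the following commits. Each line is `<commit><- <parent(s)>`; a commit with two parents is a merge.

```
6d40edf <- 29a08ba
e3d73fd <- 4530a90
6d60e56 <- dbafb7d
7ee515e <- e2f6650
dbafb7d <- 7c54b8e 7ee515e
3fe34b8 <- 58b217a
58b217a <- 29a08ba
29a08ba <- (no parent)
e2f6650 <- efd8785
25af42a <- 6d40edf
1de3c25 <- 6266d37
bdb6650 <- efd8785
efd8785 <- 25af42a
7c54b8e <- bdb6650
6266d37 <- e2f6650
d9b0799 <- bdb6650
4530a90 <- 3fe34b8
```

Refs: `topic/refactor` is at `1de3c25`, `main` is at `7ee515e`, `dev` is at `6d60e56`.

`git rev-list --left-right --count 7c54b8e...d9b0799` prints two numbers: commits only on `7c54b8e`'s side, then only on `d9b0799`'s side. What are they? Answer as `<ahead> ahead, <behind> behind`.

1 ahead, 1 behind

Reachable from 7c54b8e: {25af42a, 29a08ba, 6d40edf, 7c54b8e, bdb6650, efd8785}.
Reachable from d9b0799: {25af42a, 29a08ba, 6d40edf, bdb6650, d9b0799, efd8785}.
Only in 7c54b8e's history (ahead): {7c54b8e} — 1.
Only in d9b0799's history (behind): {d9b0799} — 1.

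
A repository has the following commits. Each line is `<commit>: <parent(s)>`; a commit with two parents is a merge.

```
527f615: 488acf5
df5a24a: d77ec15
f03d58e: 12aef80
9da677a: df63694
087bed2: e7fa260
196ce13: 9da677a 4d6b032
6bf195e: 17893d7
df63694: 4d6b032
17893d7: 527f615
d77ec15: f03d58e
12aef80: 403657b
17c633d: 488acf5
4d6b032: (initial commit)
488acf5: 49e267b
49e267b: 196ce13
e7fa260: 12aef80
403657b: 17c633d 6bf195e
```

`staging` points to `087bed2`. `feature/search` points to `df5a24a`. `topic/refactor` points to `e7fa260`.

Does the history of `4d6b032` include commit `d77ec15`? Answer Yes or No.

No

Ancestors of 4d6b032: {4d6b032}.
d77ec15 is not in that set, so it is not an ancestor of 4d6b032.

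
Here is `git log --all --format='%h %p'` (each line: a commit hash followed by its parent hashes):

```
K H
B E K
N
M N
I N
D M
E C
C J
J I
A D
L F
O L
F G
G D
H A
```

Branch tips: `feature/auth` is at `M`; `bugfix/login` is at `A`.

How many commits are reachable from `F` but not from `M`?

Reachable from F: {D, F, G, M, N}.
Reachable from M: {M, N}.
In F's history but not M's: {D, F, G} — 3 commits.

3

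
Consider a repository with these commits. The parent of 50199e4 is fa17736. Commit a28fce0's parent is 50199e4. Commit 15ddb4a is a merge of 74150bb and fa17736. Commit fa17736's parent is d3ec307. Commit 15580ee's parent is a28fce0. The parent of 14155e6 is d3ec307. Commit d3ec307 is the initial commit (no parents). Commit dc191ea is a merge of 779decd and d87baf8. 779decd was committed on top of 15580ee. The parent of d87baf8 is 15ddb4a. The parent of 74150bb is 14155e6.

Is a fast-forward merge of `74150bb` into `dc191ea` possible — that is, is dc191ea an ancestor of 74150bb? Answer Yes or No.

A fast-forward from dc191ea to 74150bb is possible iff dc191ea is an ancestor of 74150bb.
Ancestors of 74150bb: {14155e6, 74150bb, d3ec307}.
dc191ea is not among them, so fast-forward is not possible.

No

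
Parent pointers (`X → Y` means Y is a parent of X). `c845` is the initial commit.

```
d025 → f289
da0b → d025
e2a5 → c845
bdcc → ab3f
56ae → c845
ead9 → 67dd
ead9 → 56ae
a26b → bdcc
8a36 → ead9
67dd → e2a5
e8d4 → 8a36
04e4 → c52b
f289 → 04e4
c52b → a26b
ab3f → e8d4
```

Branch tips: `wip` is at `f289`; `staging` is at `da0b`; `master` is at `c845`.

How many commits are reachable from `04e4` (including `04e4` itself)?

Walking parent pointers from 04e4: reachable set = {04e4, 56ae, 67dd, 8a36, a26b, ab3f, bdcc, c52b, c845, e2a5, e8d4, ead9}.
That is 12 commits.

12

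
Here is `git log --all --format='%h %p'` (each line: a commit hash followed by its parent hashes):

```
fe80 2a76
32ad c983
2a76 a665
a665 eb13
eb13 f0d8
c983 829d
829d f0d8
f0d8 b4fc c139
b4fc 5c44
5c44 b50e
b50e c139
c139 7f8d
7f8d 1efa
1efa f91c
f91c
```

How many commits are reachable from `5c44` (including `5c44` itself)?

Walking parent pointers from 5c44: reachable set = {1efa, 5c44, 7f8d, b50e, c139, f91c}.
That is 6 commits.

6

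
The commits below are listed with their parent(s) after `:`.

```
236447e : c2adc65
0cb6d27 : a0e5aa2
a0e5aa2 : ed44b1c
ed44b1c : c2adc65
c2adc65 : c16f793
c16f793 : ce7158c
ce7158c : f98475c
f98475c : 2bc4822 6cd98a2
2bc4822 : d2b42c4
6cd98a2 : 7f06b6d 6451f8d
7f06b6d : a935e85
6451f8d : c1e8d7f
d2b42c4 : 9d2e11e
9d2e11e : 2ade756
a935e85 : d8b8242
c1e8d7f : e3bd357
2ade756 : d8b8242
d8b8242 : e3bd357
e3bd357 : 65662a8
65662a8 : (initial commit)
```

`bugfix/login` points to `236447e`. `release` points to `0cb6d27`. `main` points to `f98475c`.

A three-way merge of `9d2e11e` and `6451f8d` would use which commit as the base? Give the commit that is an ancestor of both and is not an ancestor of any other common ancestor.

e3bd357

Ancestors of 9d2e11e: {2ade756, 65662a8, 9d2e11e, d8b8242, e3bd357}.
Ancestors of 6451f8d: {6451f8d, 65662a8, c1e8d7f, e3bd357}.
Common ancestors: {65662a8, e3bd357}.
Among these, e3bd357 is not an ancestor of any other common ancestor — it is the merge base.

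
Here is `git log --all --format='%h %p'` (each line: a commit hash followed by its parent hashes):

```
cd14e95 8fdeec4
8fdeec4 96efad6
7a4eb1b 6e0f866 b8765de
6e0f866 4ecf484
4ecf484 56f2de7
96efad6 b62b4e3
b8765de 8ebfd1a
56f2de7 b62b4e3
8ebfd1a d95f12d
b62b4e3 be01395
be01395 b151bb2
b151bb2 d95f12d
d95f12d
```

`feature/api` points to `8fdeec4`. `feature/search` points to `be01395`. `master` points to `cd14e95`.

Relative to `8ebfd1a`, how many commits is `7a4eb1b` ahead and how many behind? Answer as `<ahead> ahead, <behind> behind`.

8 ahead, 0 behind

Reachable from 7a4eb1b: {4ecf484, 56f2de7, 6e0f866, 7a4eb1b, 8ebfd1a, b151bb2, b62b4e3, b8765de, be01395, d95f12d}.
Reachable from 8ebfd1a: {8ebfd1a, d95f12d}.
Only in 7a4eb1b's history (ahead): {4ecf484, 56f2de7, 6e0f866, 7a4eb1b, b151bb2, b62b4e3, b8765de, be01395} — 8.
Only in 8ebfd1a's history (behind): {} — 0.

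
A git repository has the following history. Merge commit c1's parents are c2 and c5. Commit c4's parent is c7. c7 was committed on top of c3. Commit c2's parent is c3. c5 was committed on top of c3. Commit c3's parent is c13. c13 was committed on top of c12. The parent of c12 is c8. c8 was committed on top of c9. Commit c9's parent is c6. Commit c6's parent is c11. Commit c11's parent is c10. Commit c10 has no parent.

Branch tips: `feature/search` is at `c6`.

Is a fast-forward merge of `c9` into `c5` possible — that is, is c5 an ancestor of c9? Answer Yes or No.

A fast-forward from c5 to c9 is possible iff c5 is an ancestor of c9.
Ancestors of c9: {c10, c11, c6, c9}.
c5 is not among them, so fast-forward is not possible.

No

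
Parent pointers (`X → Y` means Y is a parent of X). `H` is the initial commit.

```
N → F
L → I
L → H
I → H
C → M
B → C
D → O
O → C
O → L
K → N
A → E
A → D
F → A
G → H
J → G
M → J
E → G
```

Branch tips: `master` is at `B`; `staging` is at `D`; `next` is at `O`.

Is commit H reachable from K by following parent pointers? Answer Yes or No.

Yes

Ancestors of K (commits reachable by following parents): {A, C, D, E, F, G, H, I, J, K, L, M, N, O}.
H is in that set, so it is an ancestor of K.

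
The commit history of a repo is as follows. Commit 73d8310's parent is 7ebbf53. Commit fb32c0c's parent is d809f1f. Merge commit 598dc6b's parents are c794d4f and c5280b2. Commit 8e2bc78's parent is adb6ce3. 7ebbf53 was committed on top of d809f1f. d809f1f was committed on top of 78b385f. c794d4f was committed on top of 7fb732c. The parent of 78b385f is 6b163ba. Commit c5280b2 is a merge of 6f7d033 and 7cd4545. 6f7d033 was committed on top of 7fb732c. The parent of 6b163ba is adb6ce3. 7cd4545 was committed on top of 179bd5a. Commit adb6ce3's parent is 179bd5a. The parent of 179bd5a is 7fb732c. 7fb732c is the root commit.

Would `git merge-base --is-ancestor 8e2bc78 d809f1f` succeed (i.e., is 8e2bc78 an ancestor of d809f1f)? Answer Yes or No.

Ancestors of d809f1f: {179bd5a, 6b163ba, 78b385f, 7fb732c, adb6ce3, d809f1f}.
8e2bc78 is not in that set, so it is not an ancestor of d809f1f.

No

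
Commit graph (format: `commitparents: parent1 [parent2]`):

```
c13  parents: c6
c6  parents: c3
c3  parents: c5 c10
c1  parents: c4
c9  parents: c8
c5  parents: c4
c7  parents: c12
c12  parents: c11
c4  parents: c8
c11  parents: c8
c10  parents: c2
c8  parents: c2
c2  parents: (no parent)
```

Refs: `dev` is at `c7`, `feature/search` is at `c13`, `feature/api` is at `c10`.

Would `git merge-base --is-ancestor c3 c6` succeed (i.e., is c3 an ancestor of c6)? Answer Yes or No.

Ancestors of c6 (commits reachable by following parents): {c10, c2, c3, c4, c5, c6, c8}.
c3 is in that set, so it is an ancestor of c6.

Yes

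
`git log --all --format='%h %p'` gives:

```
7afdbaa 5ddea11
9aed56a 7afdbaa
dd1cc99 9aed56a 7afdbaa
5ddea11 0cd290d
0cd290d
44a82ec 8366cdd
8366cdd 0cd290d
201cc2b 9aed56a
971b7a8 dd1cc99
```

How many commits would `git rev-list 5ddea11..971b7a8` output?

Reachable from 971b7a8: {0cd290d, 5ddea11, 7afdbaa, 971b7a8, 9aed56a, dd1cc99}.
Reachable from 5ddea11: {0cd290d, 5ddea11}.
In 971b7a8's history but not 5ddea11's: {7afdbaa, 971b7a8, 9aed56a, dd1cc99} — 4 commits.

4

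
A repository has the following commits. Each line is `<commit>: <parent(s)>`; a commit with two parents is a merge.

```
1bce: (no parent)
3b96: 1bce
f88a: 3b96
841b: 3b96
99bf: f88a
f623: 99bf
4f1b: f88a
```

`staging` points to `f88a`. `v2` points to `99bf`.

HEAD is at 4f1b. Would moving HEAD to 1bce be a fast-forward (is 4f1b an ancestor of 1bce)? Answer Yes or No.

No

A fast-forward from 4f1b to 1bce is possible iff 4f1b is an ancestor of 1bce.
Ancestors of 1bce: {1bce}.
4f1b is not among them, so fast-forward is not possible.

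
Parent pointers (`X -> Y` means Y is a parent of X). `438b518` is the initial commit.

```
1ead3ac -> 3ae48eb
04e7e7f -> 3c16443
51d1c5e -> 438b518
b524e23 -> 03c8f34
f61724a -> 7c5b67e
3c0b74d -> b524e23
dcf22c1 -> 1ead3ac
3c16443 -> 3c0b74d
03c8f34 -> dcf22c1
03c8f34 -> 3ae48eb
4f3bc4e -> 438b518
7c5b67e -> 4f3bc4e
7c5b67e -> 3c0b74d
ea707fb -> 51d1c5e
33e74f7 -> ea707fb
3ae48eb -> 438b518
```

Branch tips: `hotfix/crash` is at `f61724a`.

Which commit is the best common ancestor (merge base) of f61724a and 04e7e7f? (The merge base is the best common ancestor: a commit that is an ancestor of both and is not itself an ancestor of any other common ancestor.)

Ancestors of f61724a: {03c8f34, 1ead3ac, 3ae48eb, 3c0b74d, 438b518, 4f3bc4e, 7c5b67e, b524e23, dcf22c1, f61724a}.
Ancestors of 04e7e7f: {03c8f34, 04e7e7f, 1ead3ac, 3ae48eb, 3c0b74d, 3c16443, 438b518, b524e23, dcf22c1}.
Common ancestors: {03c8f34, 1ead3ac, 3ae48eb, 3c0b74d, 438b518, b524e23, dcf22c1}.
Among these, 3c0b74d is not an ancestor of any other common ancestor — it is the merge base.

3c0b74d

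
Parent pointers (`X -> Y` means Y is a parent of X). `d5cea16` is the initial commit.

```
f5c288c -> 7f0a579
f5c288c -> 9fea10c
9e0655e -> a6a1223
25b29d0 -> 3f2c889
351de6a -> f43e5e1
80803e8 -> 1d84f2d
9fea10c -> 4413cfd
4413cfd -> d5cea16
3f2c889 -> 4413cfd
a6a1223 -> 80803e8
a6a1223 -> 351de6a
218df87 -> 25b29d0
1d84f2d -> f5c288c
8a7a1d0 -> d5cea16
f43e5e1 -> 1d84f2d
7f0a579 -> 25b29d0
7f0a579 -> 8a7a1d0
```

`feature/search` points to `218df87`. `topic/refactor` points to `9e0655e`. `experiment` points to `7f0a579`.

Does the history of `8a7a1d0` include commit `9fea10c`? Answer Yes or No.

Ancestors of 8a7a1d0: {8a7a1d0, d5cea16}.
9fea10c is not in that set, so it is not an ancestor of 8a7a1d0.

No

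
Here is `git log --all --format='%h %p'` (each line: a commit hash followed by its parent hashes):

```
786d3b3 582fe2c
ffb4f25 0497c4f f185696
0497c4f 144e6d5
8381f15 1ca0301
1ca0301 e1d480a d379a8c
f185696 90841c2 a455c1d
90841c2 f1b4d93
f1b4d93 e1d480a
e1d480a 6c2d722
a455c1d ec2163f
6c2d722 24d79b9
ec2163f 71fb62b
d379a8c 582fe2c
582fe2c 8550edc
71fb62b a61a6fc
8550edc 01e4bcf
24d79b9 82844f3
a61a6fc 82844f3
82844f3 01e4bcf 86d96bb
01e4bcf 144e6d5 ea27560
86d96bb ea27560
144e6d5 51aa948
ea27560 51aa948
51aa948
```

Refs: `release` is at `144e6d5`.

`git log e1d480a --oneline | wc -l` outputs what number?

Walking parent pointers from e1d480a: reachable set = {01e4bcf, 144e6d5, 24d79b9, 51aa948, 6c2d722, 82844f3, 86d96bb, e1d480a, ea27560}.
That is 9 commits.

9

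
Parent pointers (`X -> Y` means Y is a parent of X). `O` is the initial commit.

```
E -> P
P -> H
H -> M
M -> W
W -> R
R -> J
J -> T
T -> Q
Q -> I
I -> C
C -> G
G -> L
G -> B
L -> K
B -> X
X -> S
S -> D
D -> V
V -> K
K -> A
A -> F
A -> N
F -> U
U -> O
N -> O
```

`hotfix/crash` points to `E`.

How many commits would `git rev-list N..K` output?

Reachable from K: {A, F, K, N, O, U}.
Reachable from N: {N, O}.
In K's history but not N's: {A, F, K, U} — 4 commits.

4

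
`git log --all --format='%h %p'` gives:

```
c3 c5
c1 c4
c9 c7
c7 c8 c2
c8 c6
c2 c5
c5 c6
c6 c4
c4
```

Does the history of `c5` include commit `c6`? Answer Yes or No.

Yes

Ancestors of c5 (commits reachable by following parents): {c4, c5, c6}.
c6 is in that set, so it is an ancestor of c5.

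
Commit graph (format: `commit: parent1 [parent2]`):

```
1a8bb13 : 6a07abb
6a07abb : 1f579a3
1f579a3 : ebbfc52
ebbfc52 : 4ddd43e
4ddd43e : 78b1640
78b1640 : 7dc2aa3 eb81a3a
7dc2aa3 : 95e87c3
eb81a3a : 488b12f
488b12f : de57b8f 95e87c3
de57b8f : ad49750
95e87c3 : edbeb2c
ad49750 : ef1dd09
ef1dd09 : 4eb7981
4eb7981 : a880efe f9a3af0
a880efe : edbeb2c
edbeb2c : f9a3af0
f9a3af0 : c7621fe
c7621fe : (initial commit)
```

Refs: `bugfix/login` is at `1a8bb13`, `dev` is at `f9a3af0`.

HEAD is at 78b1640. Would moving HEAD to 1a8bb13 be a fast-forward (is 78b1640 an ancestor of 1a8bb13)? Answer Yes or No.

A fast-forward from 78b1640 to 1a8bb13 is possible iff 78b1640 is an ancestor of 1a8bb13.
Ancestors of 1a8bb13: {1a8bb13, 1f579a3, 488b12f, 4ddd43e, 4eb7981, 6a07abb, 78b1640, 7dc2aa3, 95e87c3, a880efe, ad49750, c7621fe, de57b8f, eb81a3a, ebbfc52, edbeb2c, ef1dd09, f9a3af0}.
78b1640 is among them, so fast-forward is possible.

Yes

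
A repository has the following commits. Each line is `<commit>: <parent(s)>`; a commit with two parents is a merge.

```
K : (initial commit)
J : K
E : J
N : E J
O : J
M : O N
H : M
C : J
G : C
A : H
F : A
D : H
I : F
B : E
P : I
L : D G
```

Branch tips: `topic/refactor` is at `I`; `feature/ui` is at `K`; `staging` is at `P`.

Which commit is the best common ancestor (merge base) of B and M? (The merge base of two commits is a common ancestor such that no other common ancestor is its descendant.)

Ancestors of B: {B, E, J, K}.
Ancestors of M: {E, J, K, M, N, O}.
Common ancestors: {E, J, K}.
Among these, E is not an ancestor of any other common ancestor — it is the merge base.

E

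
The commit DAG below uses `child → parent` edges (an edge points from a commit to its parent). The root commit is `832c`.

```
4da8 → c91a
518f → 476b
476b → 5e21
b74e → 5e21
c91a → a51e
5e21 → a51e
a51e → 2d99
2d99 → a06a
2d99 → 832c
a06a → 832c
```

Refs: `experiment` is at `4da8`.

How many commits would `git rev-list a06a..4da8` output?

4

Reachable from 4da8: {2d99, 4da8, 832c, a06a, a51e, c91a}.
Reachable from a06a: {832c, a06a}.
In 4da8's history but not a06a's: {2d99, 4da8, a51e, c91a} — 4 commits.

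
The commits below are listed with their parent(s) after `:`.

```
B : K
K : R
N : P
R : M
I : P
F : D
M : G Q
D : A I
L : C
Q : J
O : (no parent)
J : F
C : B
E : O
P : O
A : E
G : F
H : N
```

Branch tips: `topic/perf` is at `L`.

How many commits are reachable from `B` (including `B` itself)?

14

Walking parent pointers from B: reachable set = {A, B, D, E, F, G, I, J, K, M, O, P, Q, R}.
That is 14 commits.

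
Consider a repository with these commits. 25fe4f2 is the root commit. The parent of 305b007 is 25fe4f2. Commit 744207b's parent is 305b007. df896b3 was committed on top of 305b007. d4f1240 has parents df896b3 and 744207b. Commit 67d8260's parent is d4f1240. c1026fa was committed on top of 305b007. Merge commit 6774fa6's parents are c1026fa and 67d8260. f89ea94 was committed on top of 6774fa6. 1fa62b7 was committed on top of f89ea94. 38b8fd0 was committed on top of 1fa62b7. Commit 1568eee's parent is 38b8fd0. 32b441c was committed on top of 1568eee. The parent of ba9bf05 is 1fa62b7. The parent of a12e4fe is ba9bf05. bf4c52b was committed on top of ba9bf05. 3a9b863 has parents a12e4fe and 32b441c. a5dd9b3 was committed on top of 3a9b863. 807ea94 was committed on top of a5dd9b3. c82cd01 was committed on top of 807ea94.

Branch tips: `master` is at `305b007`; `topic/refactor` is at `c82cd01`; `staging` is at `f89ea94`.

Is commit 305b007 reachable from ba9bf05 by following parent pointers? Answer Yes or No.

Yes

Ancestors of ba9bf05 (commits reachable by following parents): {1fa62b7, 25fe4f2, 305b007, 6774fa6, 67d8260, 744207b, ba9bf05, c1026fa, d4f1240, df896b3, f89ea94}.
305b007 is in that set, so it is an ancestor of ba9bf05.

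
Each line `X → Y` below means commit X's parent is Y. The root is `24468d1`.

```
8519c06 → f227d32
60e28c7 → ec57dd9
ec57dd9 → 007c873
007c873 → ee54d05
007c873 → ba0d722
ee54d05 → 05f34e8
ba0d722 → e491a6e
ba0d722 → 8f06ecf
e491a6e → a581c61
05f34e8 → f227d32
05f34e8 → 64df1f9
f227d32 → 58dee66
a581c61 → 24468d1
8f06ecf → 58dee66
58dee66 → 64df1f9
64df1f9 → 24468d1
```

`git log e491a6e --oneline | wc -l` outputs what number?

3

Walking parent pointers from e491a6e: reachable set = {24468d1, a581c61, e491a6e}.
That is 3 commits.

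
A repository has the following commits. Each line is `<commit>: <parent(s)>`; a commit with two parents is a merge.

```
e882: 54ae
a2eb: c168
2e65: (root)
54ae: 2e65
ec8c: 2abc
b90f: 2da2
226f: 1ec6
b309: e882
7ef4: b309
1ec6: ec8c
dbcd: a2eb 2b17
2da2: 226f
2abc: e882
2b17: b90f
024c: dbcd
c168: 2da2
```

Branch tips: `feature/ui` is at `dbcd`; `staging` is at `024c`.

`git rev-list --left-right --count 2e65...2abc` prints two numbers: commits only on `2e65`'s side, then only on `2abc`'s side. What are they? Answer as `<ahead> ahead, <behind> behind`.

0 ahead, 3 behind

Reachable from 2e65: {2e65}.
Reachable from 2abc: {2abc, 2e65, 54ae, e882}.
Only in 2e65's history (ahead): {} — 0.
Only in 2abc's history (behind): {2abc, 54ae, e882} — 3.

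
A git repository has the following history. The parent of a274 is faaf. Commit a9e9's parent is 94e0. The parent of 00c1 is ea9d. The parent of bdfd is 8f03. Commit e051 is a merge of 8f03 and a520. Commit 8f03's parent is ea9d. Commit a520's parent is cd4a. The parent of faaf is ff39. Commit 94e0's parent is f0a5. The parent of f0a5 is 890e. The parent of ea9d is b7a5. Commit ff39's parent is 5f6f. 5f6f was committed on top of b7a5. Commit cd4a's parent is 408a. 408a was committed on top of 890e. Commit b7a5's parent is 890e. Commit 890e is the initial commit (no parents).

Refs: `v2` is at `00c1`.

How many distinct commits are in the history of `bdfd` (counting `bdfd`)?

Walking parent pointers from bdfd: reachable set = {890e, 8f03, b7a5, bdfd, ea9d}.
That is 5 commits.

5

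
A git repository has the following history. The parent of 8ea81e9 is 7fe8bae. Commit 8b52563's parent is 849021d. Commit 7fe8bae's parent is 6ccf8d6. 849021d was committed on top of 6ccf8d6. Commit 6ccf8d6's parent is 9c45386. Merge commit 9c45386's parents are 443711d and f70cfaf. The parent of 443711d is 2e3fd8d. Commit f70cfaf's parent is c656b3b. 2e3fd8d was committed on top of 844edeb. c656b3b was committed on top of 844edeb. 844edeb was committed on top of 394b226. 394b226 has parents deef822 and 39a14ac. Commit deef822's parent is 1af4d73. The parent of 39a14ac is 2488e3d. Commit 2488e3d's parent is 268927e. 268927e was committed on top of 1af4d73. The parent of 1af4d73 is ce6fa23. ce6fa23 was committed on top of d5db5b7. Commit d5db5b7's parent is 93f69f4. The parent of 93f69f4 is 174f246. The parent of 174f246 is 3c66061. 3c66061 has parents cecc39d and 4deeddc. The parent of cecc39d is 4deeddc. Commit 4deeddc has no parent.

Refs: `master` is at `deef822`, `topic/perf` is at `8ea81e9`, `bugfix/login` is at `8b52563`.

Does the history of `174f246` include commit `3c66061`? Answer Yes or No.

Ancestors of 174f246 (commits reachable by following parents): {174f246, 3c66061, 4deeddc, cecc39d}.
3c66061 is in that set, so it is an ancestor of 174f246.

Yes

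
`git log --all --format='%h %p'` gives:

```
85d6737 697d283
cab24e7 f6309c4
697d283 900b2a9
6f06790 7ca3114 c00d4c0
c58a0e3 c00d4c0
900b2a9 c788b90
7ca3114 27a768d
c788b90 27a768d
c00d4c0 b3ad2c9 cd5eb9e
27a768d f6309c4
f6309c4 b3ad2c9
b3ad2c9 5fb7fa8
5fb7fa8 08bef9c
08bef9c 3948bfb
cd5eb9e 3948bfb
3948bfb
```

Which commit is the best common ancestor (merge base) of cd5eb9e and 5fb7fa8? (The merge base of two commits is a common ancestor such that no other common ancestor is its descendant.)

3948bfb

Ancestors of cd5eb9e: {3948bfb, cd5eb9e}.
Ancestors of 5fb7fa8: {08bef9c, 3948bfb, 5fb7fa8}.
Common ancestors: {3948bfb}.
The only common ancestor is 3948bfb, so it is the merge base.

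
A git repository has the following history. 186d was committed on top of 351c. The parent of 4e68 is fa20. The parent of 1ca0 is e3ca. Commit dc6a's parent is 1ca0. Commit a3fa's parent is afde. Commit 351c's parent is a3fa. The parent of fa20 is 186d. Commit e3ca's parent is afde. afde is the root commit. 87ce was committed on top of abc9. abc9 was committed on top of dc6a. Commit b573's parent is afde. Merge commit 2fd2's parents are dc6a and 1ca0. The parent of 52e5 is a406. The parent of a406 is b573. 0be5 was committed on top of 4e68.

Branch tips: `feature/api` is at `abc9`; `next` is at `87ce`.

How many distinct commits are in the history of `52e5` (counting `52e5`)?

Walking parent pointers from 52e5: reachable set = {52e5, a406, afde, b573}.
That is 4 commits.

4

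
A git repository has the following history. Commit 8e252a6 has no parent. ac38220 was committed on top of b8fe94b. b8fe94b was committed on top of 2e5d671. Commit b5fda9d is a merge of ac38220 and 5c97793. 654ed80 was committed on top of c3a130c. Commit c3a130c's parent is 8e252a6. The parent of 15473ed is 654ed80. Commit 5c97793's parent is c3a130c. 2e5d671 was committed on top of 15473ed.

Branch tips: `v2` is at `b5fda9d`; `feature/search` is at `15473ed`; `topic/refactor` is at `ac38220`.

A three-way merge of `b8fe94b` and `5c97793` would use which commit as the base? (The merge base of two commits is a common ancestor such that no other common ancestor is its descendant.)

Ancestors of b8fe94b: {15473ed, 2e5d671, 654ed80, 8e252a6, b8fe94b, c3a130c}.
Ancestors of 5c97793: {5c97793, 8e252a6, c3a130c}.
Common ancestors: {8e252a6, c3a130c}.
Among these, c3a130c is not an ancestor of any other common ancestor — it is the merge base.

c3a130c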